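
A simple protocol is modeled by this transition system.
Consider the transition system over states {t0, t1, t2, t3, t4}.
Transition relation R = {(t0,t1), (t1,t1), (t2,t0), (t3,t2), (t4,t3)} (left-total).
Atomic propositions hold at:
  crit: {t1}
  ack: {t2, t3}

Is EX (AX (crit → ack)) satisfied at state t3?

Yes

Sat(crit → ack) = {t0, t2, t3, t4}
Sat(AX (crit → ack)) = {s : every successor in {t0, t2, t3, t4}} = {t2, t3, t4}
Sat(EX (AX (crit → ack))) = {s : some successor in {t2, t3, t4}} = {t3, t4}
t3 ∈ Sat(EX (AX (crit → ack))) = {t3, t4}, so the formula holds at t3.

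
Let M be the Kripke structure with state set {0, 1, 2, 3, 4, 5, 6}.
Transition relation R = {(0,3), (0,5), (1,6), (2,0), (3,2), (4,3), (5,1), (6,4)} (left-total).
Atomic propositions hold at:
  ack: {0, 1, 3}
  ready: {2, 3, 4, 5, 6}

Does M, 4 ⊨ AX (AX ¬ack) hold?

Sat(¬ack) = {2, 4, 5, 6}
Sat(AX ¬ack) = {s : every successor in {2, 4, 5, 6}} = {1, 3, 6}
Sat(AX (AX ¬ack)) = {s : every successor in {1, 3, 6}} = {1, 4, 5}
4 ∈ Sat(AX (AX ¬ack)) = {1, 4, 5}, so the formula holds at 4.

Yes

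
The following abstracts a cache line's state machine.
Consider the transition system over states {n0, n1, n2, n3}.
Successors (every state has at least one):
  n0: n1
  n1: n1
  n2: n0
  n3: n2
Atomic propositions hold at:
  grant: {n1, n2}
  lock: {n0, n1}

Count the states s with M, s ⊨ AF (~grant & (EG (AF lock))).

3

Sat(~grant) = {n0, n3}
AF lock: least fixpoint, start Z0 = {n0, n1}, add states with every successor in Z. Z1 = {n0, n1, n2}; Z2 = {n0, n1, n2, n3}; fixed.
Sat(AF lock) = {n0, n1, n2, n3}
EG (AF lock): greatest fixpoint, start Z0 = {n0, n1, n2, n3}, keep only states in Sat with some successor in Z. Already a fixed point.
Sat(EG (AF lock)) = {n0, n1, n2, n3}
Sat(~grant & (EG (AF lock))) = {n0, n3}
AF (~grant & (EG (AF lock))): least fixpoint, start Z0 = {n0, n3}, add states with every successor in Z. Z1 = {n0, n2, n3}; fixed.
Sat(AF (~grant & (EG (AF lock)))) = {n0, n2, n3}
|Sat(AF (~grant & (EG (AF lock))))| = |{n0, n2, n3}| = 3.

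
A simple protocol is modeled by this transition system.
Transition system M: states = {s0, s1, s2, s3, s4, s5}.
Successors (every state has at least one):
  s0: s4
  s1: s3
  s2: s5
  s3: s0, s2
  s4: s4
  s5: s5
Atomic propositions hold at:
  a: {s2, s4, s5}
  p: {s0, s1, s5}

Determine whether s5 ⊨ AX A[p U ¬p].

No

Sat(¬p) = {s2, s3, s4}
A[p U ¬p]: least fixpoint, start Z0 = Sat(¬p) = {s2, s3, s4}, add states in Sat(p) with every successor in Z. Z1 = {s0, s1, s2, s3, s4}; fixed.
Sat(A[p U ¬p]) = {s0, s1, s2, s3, s4}
Sat(AX A[p U ¬p]) = {s : every successor in {s0, s1, s2, s3, s4}} = {s0, s1, s3, s4}
s5 ∉ Sat(AX A[p U ¬p]) = {s0, s1, s3, s4}, so the formula does not hold at s5.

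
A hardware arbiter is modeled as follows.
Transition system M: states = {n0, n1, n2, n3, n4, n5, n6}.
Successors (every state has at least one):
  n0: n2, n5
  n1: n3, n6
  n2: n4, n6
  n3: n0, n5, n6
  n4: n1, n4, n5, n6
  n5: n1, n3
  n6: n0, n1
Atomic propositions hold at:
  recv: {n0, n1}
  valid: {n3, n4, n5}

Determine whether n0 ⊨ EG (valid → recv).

Yes

Sat(valid → recv) = {n0, n1, n2, n6}
EG (valid → recv): greatest fixpoint, start Z0 = {n0, n1, n2, n6}, keep only states in Sat with some successor in Z. Already a fixed point.
Sat(EG (valid → recv)) = {n0, n1, n2, n6}
n0 ∈ Sat(EG (valid → recv)) = {n0, n1, n2, n6}, so the formula holds at n0.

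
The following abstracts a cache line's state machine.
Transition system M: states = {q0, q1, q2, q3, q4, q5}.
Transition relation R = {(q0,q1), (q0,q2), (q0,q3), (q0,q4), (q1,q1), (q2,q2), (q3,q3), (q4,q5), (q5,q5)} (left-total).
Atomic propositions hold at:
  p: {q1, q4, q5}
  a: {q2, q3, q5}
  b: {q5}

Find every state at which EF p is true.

{q0, q1, q4, q5}

EF p: least fixpoint, start Z0 = {q1, q4, q5}, add states with some successor in Z. Z1 = {q0, q1, q4, q5}; fixed.
Sat(EF p) = {q0, q1, q4, q5}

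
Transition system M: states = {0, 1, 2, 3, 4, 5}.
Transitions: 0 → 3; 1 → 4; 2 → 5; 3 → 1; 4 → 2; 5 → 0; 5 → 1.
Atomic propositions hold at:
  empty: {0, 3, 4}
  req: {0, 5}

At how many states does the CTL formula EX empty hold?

3

Sat(EX empty) = {s : some successor in {0, 3, 4}} = {0, 1, 5}
|Sat(EX empty)| = |{0, 1, 5}| = 3.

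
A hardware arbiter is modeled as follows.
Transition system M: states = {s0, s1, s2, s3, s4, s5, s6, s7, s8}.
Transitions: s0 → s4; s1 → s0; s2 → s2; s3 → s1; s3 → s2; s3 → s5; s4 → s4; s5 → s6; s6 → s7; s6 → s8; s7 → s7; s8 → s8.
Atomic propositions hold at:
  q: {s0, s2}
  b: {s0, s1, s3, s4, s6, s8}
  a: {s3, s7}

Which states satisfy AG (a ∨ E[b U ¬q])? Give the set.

{s0, s1, s4, s5, s6, s7, s8}

Sat(¬q) = {s1, s3, s4, s5, s6, s7, s8}
E[b U ¬q]: least fixpoint, start Z0 = Sat(¬q) = {s1, s3, s4, s5, s6, s7, s8}, add states in Sat(b) with some successor in Z. Z1 = {s0, s1, s3, s4, s5, s6, s7, s8}; fixed.
Sat(E[b U ¬q]) = {s0, s1, s3, s4, s5, s6, s7, s8}
Sat(a ∨ E[b U ¬q]) = {s0, s1, s3, s4, s5, s6, s7, s8}
AG (a ∨ E[b U ¬q]): greatest fixpoint, start Z0 = {s0, s1, s3, s4, s5, s6, s7, s8}, keep only states in Sat with every successor in Z. Z1 = {s0, s1, s4, s5, s6, s7, s8}; fixed.
Sat(AG (a ∨ E[b U ¬q])) = {s0, s1, s4, s5, s6, s7, s8}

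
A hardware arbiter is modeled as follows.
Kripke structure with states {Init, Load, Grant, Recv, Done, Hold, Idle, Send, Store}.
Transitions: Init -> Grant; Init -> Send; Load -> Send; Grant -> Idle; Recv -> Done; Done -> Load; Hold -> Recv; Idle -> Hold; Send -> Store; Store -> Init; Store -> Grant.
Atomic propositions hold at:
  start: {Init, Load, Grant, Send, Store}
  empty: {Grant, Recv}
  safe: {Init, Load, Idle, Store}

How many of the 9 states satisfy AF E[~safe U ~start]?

Sat(~safe) = {Grant, Recv, Done, Hold, Send}
Sat(~start) = {Recv, Done, Hold, Idle}
E[~safe U ~start]: least fixpoint, start Z0 = Sat(~start) = {Recv, Done, Hold, Idle}, add states in Sat(~safe) with some successor in Z. Z1 = {Grant, Recv, Done, Hold, Idle}; fixed.
Sat(E[~safe U ~start]) = {Grant, Recv, Done, Hold, Idle}
AF E[~safe U ~start]: least fixpoint, start Z0 = {Grant, Recv, Done, Hold, Idle}, add states with every successor in Z. Already a fixed point.
Sat(AF E[~safe U ~start]) = {Grant, Recv, Done, Hold, Idle}
|Sat(AF E[~safe U ~start])| = |{Grant, Recv, Done, Hold, Idle}| = 5.

5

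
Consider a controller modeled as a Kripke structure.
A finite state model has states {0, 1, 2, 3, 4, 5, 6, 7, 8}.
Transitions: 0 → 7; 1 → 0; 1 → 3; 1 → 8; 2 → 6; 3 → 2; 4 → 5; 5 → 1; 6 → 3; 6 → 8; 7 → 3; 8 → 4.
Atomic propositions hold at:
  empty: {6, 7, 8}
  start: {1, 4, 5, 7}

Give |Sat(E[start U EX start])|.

Sat(EX start) = {s : some successor in {1, 4, 5, 7}} = {0, 4, 5, 8}
E[start U EX start]: least fixpoint, start Z0 = Sat(EX start) = {0, 4, 5, 8}, add states in Sat(start) with some successor in Z. Z1 = {0, 1, 4, 5, 8}; fixed.
Sat(E[start U EX start]) = {0, 1, 4, 5, 8}
|Sat(E[start U EX start])| = |{0, 1, 4, 5, 8}| = 5.

5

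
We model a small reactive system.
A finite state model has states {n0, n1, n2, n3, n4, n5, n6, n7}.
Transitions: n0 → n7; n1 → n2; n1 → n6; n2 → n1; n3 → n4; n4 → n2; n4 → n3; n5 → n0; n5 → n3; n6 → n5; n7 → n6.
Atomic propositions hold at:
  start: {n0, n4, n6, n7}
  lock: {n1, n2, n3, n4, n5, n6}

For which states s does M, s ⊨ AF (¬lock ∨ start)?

{n0, n3, n4, n5, n6, n7}

Sat(¬lock) = {n0, n7}
Sat(¬lock ∨ start) = {n0, n4, n6, n7}
AF (¬lock ∨ start): least fixpoint, start Z0 = {n0, n4, n6, n7}, add states with every successor in Z. Z1 = {n0, n3, n4, n6, n7}; Z2 = {n0, n3, n4, n5, n6, n7}; fixed.
Sat(AF (¬lock ∨ start)) = {n0, n3, n4, n5, n6, n7}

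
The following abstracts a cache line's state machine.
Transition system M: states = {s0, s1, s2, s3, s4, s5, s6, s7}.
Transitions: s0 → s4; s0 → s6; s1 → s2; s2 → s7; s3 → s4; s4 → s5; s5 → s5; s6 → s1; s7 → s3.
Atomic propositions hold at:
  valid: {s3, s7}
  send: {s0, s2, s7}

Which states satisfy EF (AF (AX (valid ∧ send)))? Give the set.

{s0, s1, s2, s6}

Sat(valid ∧ send) = {s7}
Sat(AX (valid ∧ send)) = {s : every successor in {s7}} = {s2}
AF (AX (valid ∧ send)): least fixpoint, start Z0 = {s2}, add states with every successor in Z. Z1 = {s1, s2}; Z2 = {s1, s2, s6}; fixed.
Sat(AF (AX (valid ∧ send))) = {s1, s2, s6}
EF (AF (AX (valid ∧ send))): least fixpoint, start Z0 = {s1, s2, s6}, add states with some successor in Z. Z1 = {s0, s1, s2, s6}; fixed.
Sat(EF (AF (AX (valid ∧ send)))) = {s0, s1, s2, s6}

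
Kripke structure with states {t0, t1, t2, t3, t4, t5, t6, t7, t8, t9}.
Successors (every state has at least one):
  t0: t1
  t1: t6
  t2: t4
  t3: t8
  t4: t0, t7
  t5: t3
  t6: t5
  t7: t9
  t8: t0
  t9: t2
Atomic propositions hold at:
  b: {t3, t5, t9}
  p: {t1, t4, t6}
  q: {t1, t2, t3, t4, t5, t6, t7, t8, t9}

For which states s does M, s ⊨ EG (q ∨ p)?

{t2, t4, t7, t9}

Sat(q ∨ p) = {t1, t2, t3, t4, t5, t6, t7, t8, t9}
EG (q ∨ p): greatest fixpoint, start Z0 = {t1, t2, t3, t4, t5, t6, t7, t8, t9}, keep only states in Sat with some successor in Z. Z1 = {t1, t2, t3, t4, t5, t6, t7, t9}; Z2 = {t1, t2, t4, t5, t6, t7, t9}; Z3 = {t1, t2, t4, t6, t7, t9}; Z4 = {t1, t2, t4, t7, t9}; Z5 = {t2, t4, t7, t9}; fixed.
Sat(EG (q ∨ p)) = {t2, t4, t7, t9}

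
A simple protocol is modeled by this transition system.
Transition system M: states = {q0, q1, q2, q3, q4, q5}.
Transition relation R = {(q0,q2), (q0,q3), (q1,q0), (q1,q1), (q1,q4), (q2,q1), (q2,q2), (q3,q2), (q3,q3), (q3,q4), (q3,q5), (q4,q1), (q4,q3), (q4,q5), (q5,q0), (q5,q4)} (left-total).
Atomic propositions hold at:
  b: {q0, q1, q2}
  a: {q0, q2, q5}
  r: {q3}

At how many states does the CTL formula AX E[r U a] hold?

E[r U a]: least fixpoint, start Z0 = Sat(a) = {q0, q2, q5}, add states in Sat(r) with some successor in Z. Z1 = {q0, q2, q3, q5}; fixed.
Sat(E[r U a]) = {q0, q2, q3, q5}
Sat(AX E[r U a]) = {s : every successor in {q0, q2, q3, q5}} = {q0}
|Sat(AX E[r U a])| = |{q0}| = 1.

1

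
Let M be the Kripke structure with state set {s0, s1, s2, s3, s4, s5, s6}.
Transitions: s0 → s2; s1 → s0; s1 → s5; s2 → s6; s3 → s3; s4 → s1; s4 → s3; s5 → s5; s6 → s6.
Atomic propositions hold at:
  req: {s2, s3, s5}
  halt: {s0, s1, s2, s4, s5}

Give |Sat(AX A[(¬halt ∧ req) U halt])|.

Sat(¬halt) = {s3, s6}
Sat(¬halt ∧ req) = {s3}
A[(¬halt ∧ req) U halt]: least fixpoint, start Z0 = Sat(halt) = {s0, s1, s2, s4, s5}, add states in Sat(¬halt ∧ req) with every successor in Z. Already a fixed point.
Sat(A[(¬halt ∧ req) U halt]) = {s0, s1, s2, s4, s5}
Sat(AX A[(¬halt ∧ req) U halt]) = {s : every successor in {s0, s1, s2, s4, s5}} = {s0, s1, s5}
|Sat(AX A[(¬halt ∧ req) U halt])| = |{s0, s1, s5}| = 3.

3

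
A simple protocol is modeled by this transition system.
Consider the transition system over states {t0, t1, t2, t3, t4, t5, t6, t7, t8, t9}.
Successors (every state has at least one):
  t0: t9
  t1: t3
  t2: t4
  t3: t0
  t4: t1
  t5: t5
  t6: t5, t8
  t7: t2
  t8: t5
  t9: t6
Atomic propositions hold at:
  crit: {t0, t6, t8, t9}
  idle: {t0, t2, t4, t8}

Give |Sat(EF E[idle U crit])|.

E[idle U crit]: least fixpoint, start Z0 = Sat(crit) = {t0, t6, t8, t9}, add states in Sat(idle) with some successor in Z. Already a fixed point.
Sat(E[idle U crit]) = {t0, t6, t8, t9}
EF E[idle U crit]: least fixpoint, start Z0 = {t0, t6, t8, t9}, add states with some successor in Z. Z1 = {t0, t3, t6, t8, t9}; Z2 = {t0, t1, t3, t6, t8, t9}; Z3 = {t0, t1, t3, t4, t6, t8, t9}; Z4 = {t0, t1, t2, t3, t4, t6, t8, t9}; Z5 = {t0, t1, t2, t3, t4, t6, t7, t8, t9}; fixed.
Sat(EF E[idle U crit]) = {t0, t1, t2, t3, t4, t6, t7, t8, t9}
|Sat(EF E[idle U crit])| = |{t0, t1, t2, t3, t4, t6, t7, t8, t9}| = 9.

9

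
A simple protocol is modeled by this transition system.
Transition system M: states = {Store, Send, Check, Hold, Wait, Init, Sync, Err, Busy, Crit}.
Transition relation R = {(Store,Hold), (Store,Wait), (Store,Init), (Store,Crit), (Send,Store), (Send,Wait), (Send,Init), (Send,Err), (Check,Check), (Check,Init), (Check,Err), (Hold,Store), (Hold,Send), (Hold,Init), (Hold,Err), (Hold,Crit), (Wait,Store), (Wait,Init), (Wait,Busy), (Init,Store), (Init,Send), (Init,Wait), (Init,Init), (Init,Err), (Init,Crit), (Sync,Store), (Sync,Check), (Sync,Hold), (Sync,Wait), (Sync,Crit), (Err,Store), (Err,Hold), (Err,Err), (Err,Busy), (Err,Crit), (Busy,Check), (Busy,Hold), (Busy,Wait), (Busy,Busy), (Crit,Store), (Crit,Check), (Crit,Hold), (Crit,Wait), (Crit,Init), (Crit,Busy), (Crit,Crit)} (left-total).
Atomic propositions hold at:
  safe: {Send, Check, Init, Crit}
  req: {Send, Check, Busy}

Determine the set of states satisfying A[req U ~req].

Sat(~req) = {Store, Hold, Wait, Init, Sync, Err, Crit}
A[req U ~req]: least fixpoint, start Z0 = Sat(~req) = {Store, Hold, Wait, Init, Sync, Err, Crit}, add states in Sat(req) with every successor in Z. Z1 = {Store, Send, Hold, Wait, Init, Sync, Err, Crit}; fixed.
Sat(A[req U ~req]) = {Store, Send, Hold, Wait, Init, Sync, Err, Crit}

{Store, Send, Hold, Wait, Init, Sync, Err, Crit}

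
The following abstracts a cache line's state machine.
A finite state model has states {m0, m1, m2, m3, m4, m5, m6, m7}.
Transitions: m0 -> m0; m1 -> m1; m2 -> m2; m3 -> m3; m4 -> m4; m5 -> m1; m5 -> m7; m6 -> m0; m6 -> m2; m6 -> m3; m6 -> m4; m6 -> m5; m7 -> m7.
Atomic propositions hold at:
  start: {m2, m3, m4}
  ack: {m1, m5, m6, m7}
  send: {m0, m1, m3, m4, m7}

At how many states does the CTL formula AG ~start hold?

Sat(~start) = {m0, m1, m5, m6, m7}
AG ~start: greatest fixpoint, start Z0 = {m0, m1, m5, m6, m7}, keep only states in Sat with every successor in Z. Z1 = {m0, m1, m5, m7}; fixed.
Sat(AG ~start) = {m0, m1, m5, m7}
|Sat(AG ~start)| = |{m0, m1, m5, m7}| = 4.

4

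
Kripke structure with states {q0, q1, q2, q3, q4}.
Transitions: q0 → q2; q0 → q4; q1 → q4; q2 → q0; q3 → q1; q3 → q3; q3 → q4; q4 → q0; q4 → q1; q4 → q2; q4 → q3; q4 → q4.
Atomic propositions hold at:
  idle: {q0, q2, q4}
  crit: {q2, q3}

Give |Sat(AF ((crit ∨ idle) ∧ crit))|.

Sat(crit ∨ idle) = {q0, q2, q3, q4}
Sat((crit ∨ idle) ∧ crit) = {q2, q3}
AF ((crit ∨ idle) ∧ crit): least fixpoint, start Z0 = {q2, q3}, add states with every successor in Z. Already a fixed point.
Sat(AF ((crit ∨ idle) ∧ crit)) = {q2, q3}
|Sat(AF ((crit ∨ idle) ∧ crit))| = |{q2, q3}| = 2.

2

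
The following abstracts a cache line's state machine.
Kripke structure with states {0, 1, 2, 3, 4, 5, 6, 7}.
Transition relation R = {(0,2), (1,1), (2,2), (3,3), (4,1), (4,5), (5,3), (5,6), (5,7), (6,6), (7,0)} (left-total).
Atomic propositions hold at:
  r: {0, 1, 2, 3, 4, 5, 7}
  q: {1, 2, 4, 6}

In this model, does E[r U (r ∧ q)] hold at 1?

Yes

Sat(r ∧ q) = {1, 2, 4}
E[r U (r ∧ q)]: least fixpoint, start Z0 = Sat((r ∧ q)) = {1, 2, 4}, add states in Sat(r) with some successor in Z. Z1 = {0, 1, 2, 4}; Z2 = {0, 1, 2, 4, 7}; Z3 = {0, 1, 2, 4, 5, 7}; fixed.
Sat(E[r U (r ∧ q)]) = {0, 1, 2, 4, 5, 7}
1 ∈ Sat(E[r U (r ∧ q)]) = {0, 1, 2, 4, 5, 7}, so the formula holds at 1.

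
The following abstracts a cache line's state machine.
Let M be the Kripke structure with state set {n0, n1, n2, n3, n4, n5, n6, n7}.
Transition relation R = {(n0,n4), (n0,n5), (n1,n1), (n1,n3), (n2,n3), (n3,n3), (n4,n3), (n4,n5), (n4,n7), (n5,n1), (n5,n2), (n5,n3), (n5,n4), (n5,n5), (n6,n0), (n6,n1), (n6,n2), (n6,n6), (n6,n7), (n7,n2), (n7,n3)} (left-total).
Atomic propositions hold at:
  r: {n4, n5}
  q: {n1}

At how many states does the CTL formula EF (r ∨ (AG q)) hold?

AG q: greatest fixpoint, start Z0 = {n1}, keep only states in Sat with every successor in Z. Z1 = ∅; fixed.
Sat(AG q) = ∅
Sat(r ∨ (AG q)) = {n4, n5}
EF (r ∨ (AG q)): least fixpoint, start Z0 = {n4, n5}, add states with some successor in Z. Z1 = {n0, n4, n5}; Z2 = {n0, n4, n5, n6}; fixed.
Sat(EF (r ∨ (AG q))) = {n0, n4, n5, n6}
|Sat(EF (r ∨ (AG q)))| = |{n0, n4, n5, n6}| = 4.

4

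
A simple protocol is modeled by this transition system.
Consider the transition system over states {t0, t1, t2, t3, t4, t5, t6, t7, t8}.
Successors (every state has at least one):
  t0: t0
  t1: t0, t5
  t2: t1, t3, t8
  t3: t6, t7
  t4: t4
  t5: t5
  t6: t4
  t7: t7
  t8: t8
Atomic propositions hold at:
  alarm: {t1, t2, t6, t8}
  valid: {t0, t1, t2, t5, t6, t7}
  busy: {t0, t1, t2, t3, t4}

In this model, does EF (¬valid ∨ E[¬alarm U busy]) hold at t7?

Sat(¬valid) = {t3, t4, t8}
Sat(¬alarm) = {t0, t3, t4, t5, t7}
E[¬alarm U busy]: least fixpoint, start Z0 = Sat(busy) = {t0, t1, t2, t3, t4}, add states in Sat(¬alarm) with some successor in Z. Already a fixed point.
Sat(E[¬alarm U busy]) = {t0, t1, t2, t3, t4}
Sat(¬valid ∨ E[¬alarm U busy]) = {t0, t1, t2, t3, t4, t8}
EF (¬valid ∨ E[¬alarm U busy]): least fixpoint, start Z0 = {t0, t1, t2, t3, t4, t8}, add states with some successor in Z. Z1 = {t0, t1, t2, t3, t4, t6, t8}; fixed.
Sat(EF (¬valid ∨ E[¬alarm U busy])) = {t0, t1, t2, t3, t4, t6, t8}
t7 ∉ Sat(EF (¬valid ∨ E[¬alarm U busy])) = {t0, t1, t2, t3, t4, t6, t8}, so the formula does not hold at t7.

No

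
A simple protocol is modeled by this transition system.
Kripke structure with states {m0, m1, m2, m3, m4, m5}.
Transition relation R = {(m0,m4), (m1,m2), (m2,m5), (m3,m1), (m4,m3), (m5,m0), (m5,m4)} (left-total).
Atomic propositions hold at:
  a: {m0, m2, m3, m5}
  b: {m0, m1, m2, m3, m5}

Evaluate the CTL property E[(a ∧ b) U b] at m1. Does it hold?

Yes

Sat(a ∧ b) = {m0, m2, m3, m5}
E[(a ∧ b) U b]: least fixpoint, start Z0 = Sat(b) = {m0, m1, m2, m3, m5}, add states in Sat(a ∧ b) with some successor in Z. Already a fixed point.
Sat(E[(a ∧ b) U b]) = {m0, m1, m2, m3, m5}
m1 ∈ Sat(E[(a ∧ b) U b]) = {m0, m1, m2, m3, m5}, so the formula holds at m1.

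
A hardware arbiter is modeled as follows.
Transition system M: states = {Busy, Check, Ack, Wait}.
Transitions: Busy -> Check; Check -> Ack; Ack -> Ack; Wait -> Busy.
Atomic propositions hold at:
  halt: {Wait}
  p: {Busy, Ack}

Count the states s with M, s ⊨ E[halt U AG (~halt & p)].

Sat(~halt) = {Busy, Check, Ack}
Sat(~halt & p) = {Busy, Ack}
AG (~halt & p): greatest fixpoint, start Z0 = {Busy, Ack}, keep only states in Sat with every successor in Z. Z1 = {Ack}; fixed.
Sat(AG (~halt & p)) = {Ack}
E[halt U AG (~halt & p)]: least fixpoint, start Z0 = Sat(AG (~halt & p)) = {Ack}, add states in Sat(halt) with some successor in Z. Already a fixed point.
Sat(E[halt U AG (~halt & p)]) = {Ack}
|Sat(E[halt U AG (~halt & p)])| = |{Ack}| = 1.

1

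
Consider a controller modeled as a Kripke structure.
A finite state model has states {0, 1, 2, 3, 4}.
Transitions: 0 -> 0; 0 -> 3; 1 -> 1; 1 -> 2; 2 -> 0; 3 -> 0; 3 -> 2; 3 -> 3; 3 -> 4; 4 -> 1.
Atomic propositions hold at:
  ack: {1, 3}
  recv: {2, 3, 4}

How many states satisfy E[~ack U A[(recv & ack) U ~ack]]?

3

Sat(~ack) = {0, 2, 4}
Sat(recv & ack) = {3}
A[(recv & ack) U ~ack]: least fixpoint, start Z0 = Sat(~ack) = {0, 2, 4}, add states in Sat(recv & ack) with every successor in Z. Already a fixed point.
Sat(A[(recv & ack) U ~ack]) = {0, 2, 4}
E[~ack U A[(recv & ack) U ~ack]]: least fixpoint, start Z0 = Sat(A[(recv & ack) U ~ack]) = {0, 2, 4}, add states in Sat(~ack) with some successor in Z. Already a fixed point.
Sat(E[~ack U A[(recv & ack) U ~ack]]) = {0, 2, 4}
|Sat(E[~ack U A[(recv & ack) U ~ack]])| = |{0, 2, 4}| = 3.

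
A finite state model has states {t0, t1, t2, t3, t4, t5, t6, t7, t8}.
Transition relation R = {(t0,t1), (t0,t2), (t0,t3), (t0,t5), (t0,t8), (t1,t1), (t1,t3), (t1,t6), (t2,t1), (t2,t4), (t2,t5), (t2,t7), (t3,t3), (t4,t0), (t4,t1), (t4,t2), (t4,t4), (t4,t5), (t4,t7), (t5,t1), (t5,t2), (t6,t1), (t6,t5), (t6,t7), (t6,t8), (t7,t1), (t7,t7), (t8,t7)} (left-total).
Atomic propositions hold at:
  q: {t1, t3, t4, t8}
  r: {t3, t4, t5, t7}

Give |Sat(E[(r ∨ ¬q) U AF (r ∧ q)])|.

6

Sat(¬q) = {t0, t2, t5, t6, t7}
Sat(r ∨ ¬q) = {t0, t2, t3, t4, t5, t6, t7}
Sat(r ∧ q) = {t3, t4}
AF (r ∧ q): least fixpoint, start Z0 = {t3, t4}, add states with every successor in Z. Already a fixed point.
Sat(AF (r ∧ q)) = {t3, t4}
E[(r ∨ ¬q) U AF (r ∧ q)]: least fixpoint, start Z0 = Sat(AF (r ∧ q)) = {t3, t4}, add states in Sat(r ∨ ¬q) with some successor in Z. Z1 = {t0, t2, t3, t4}; Z2 = {t0, t2, t3, t4, t5}; Z3 = {t0, t2, t3, t4, t5, t6}; fixed.
Sat(E[(r ∨ ¬q) U AF (r ∧ q)]) = {t0, t2, t3, t4, t5, t6}
|Sat(E[(r ∨ ¬q) U AF (r ∧ q)])| = |{t0, t2, t3, t4, t5, t6}| = 6.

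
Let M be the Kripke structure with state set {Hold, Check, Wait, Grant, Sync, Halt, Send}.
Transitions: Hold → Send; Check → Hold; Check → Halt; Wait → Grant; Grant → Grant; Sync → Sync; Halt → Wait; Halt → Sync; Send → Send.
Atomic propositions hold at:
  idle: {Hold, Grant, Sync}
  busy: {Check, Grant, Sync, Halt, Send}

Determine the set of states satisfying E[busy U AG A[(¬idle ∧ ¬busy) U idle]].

{Check, Wait, Grant, Sync, Halt}

Sat(¬idle) = {Check, Wait, Halt, Send}
Sat(¬busy) = {Hold, Wait}
Sat(¬idle ∧ ¬busy) = {Wait}
A[(¬idle ∧ ¬busy) U idle]: least fixpoint, start Z0 = Sat(idle) = {Hold, Grant, Sync}, add states in Sat(¬idle ∧ ¬busy) with every successor in Z. Z1 = {Hold, Wait, Grant, Sync}; fixed.
Sat(A[(¬idle ∧ ¬busy) U idle]) = {Hold, Wait, Grant, Sync}
AG A[(¬idle ∧ ¬busy) U idle]: greatest fixpoint, start Z0 = {Hold, Wait, Grant, Sync}, keep only states in Sat with every successor in Z. Z1 = {Wait, Grant, Sync}; fixed.
Sat(AG A[(¬idle ∧ ¬busy) U idle]) = {Wait, Grant, Sync}
E[busy U AG A[(¬idle ∧ ¬busy) U idle]]: least fixpoint, start Z0 = Sat(AG A[(¬idle ∧ ¬busy) U idle]) = {Wait, Grant, Sync}, add states in Sat(busy) with some successor in Z. Z1 = {Wait, Grant, Sync, Halt}; Z2 = {Check, Wait, Grant, Sync, Halt}; fixed.
Sat(E[busy U AG A[(¬idle ∧ ¬busy) U idle]]) = {Check, Wait, Grant, Sync, Halt}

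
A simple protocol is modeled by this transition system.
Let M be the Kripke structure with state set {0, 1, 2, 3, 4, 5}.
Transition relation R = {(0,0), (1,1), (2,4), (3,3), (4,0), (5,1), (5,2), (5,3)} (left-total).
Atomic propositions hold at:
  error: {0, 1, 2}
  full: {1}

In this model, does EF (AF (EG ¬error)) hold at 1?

Sat(¬error) = {3, 4, 5}
EG ¬error: greatest fixpoint, start Z0 = {3, 4, 5}, keep only states in Sat with some successor in Z. Z1 = {3, 5}; fixed.
Sat(EG ¬error) = {3, 5}
AF (EG ¬error): least fixpoint, start Z0 = {3, 5}, add states with every successor in Z. Already a fixed point.
Sat(AF (EG ¬error)) = {3, 5}
EF (AF (EG ¬error)): least fixpoint, start Z0 = {3, 5}, add states with some successor in Z. Already a fixed point.
Sat(EF (AF (EG ¬error))) = {3, 5}
1 ∉ Sat(EF (AF (EG ¬error))) = {3, 5}, so the formula does not hold at 1.

No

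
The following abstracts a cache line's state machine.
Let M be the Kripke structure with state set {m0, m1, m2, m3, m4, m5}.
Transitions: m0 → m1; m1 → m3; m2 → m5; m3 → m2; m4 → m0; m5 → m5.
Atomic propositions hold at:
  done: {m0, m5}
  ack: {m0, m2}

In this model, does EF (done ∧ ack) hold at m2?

No

Sat(done ∧ ack) = {m0}
EF (done ∧ ack): least fixpoint, start Z0 = {m0}, add states with some successor in Z. Z1 = {m0, m4}; fixed.
Sat(EF (done ∧ ack)) = {m0, m4}
m2 ∉ Sat(EF (done ∧ ack)) = {m0, m4}, so the formula does not hold at m2.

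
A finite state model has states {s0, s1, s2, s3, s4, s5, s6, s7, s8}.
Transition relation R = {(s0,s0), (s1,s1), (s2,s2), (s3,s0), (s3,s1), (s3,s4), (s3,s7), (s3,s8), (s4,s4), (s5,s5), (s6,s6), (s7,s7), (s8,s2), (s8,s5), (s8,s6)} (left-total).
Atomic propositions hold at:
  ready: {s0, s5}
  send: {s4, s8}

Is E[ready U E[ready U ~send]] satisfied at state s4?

Sat(~send) = {s0, s1, s2, s3, s5, s6, s7}
E[ready U ~send]: least fixpoint, start Z0 = Sat(~send) = {s0, s1, s2, s3, s5, s6, s7}, add states in Sat(ready) with some successor in Z. Already a fixed point.
Sat(E[ready U ~send]) = {s0, s1, s2, s3, s5, s6, s7}
E[ready U E[ready U ~send]]: least fixpoint, start Z0 = Sat(E[ready U ~send]) = {s0, s1, s2, s3, s5, s6, s7}, add states in Sat(ready) with some successor in Z. Already a fixed point.
Sat(E[ready U E[ready U ~send]]) = {s0, s1, s2, s3, s5, s6, s7}
s4 ∉ Sat(E[ready U E[ready U ~send]]) = {s0, s1, s2, s3, s5, s6, s7}, so the formula does not hold at s4.

No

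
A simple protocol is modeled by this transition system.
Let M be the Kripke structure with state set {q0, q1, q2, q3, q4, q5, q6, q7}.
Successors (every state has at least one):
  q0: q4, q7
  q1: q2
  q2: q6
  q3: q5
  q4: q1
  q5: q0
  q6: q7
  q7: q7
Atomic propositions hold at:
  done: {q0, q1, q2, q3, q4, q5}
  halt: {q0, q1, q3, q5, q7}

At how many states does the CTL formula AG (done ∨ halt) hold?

Sat(done ∨ halt) = {q0, q1, q2, q3, q4, q5, q7}
AG (done ∨ halt): greatest fixpoint, start Z0 = {q0, q1, q2, q3, q4, q5, q7}, keep only states in Sat with every successor in Z. Z1 = {q0, q1, q3, q4, q5, q7}; Z2 = {q0, q3, q4, q5, q7}; Z3 = {q0, q3, q5, q7}; Z4 = {q3, q5, q7}; Z5 = {q3, q7}; Z6 = {q7}; fixed.
Sat(AG (done ∨ halt)) = {q7}
|Sat(AG (done ∨ halt))| = |{q7}| = 1.

1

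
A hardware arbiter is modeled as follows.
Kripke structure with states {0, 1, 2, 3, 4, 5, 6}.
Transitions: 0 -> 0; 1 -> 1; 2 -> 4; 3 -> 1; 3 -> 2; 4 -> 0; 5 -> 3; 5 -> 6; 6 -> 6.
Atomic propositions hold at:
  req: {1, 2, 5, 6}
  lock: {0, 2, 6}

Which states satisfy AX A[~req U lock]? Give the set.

Sat(~req) = {0, 3, 4}
A[~req U lock]: least fixpoint, start Z0 = Sat(lock) = {0, 2, 6}, add states in Sat(~req) with every successor in Z. Z1 = {0, 2, 4, 6}; fixed.
Sat(A[~req U lock]) = {0, 2, 4, 6}
Sat(AX A[~req U lock]) = {s : every successor in {0, 2, 4, 6}} = {0, 2, 4, 6}

{0, 2, 4, 6}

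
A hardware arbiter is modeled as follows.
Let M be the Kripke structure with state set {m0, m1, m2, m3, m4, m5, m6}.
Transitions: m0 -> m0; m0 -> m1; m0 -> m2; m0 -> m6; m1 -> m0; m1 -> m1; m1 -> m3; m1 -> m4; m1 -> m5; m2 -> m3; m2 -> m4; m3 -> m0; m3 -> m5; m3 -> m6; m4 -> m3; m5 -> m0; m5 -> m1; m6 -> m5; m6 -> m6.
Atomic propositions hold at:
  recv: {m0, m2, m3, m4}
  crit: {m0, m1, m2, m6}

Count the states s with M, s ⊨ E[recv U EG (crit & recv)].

Sat(crit & recv) = {m0, m2}
EG (crit & recv): greatest fixpoint, start Z0 = {m0, m2}, keep only states in Sat with some successor in Z. Z1 = {m0}; fixed.
Sat(EG (crit & recv)) = {m0}
E[recv U EG (crit & recv)]: least fixpoint, start Z0 = Sat(EG (crit & recv)) = {m0}, add states in Sat(recv) with some successor in Z. Z1 = {m0, m3}; Z2 = {m0, m2, m3, m4}; fixed.
Sat(E[recv U EG (crit & recv)]) = {m0, m2, m3, m4}
|Sat(E[recv U EG (crit & recv)])| = |{m0, m2, m3, m4}| = 4.

4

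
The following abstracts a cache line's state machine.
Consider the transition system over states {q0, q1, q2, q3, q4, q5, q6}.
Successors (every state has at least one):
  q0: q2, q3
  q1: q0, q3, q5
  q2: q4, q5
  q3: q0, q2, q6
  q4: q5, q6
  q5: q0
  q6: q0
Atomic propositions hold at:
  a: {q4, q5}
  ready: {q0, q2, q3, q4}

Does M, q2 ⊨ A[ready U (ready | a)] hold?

Yes

Sat(ready | a) = {q0, q2, q3, q4, q5}
A[ready U (ready | a)]: least fixpoint, start Z0 = Sat((ready | a)) = {q0, q2, q3, q4, q5}, add states in Sat(ready) with every successor in Z. Already a fixed point.
Sat(A[ready U (ready | a)]) = {q0, q2, q3, q4, q5}
q2 ∈ Sat(A[ready U (ready | a)]) = {q0, q2, q3, q4, q5}, so the formula holds at q2.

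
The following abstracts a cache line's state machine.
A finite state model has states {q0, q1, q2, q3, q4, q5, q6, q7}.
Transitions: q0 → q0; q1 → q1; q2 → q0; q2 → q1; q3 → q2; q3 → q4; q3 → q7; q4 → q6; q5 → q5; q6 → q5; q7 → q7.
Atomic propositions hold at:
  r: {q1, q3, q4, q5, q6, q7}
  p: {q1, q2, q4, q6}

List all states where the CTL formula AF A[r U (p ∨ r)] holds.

Sat(p ∨ r) = {q1, q2, q3, q4, q5, q6, q7}
A[r U (p ∨ r)]: least fixpoint, start Z0 = Sat((p ∨ r)) = {q1, q2, q3, q4, q5, q6, q7}, add states in Sat(r) with every successor in Z. Already a fixed point.
Sat(A[r U (p ∨ r)]) = {q1, q2, q3, q4, q5, q6, q7}
AF A[r U (p ∨ r)]: least fixpoint, start Z0 = {q1, q2, q3, q4, q5, q6, q7}, add states with every successor in Z. Already a fixed point.
Sat(AF A[r U (p ∨ r)]) = {q1, q2, q3, q4, q5, q6, q7}

{q1, q2, q3, q4, q5, q6, q7}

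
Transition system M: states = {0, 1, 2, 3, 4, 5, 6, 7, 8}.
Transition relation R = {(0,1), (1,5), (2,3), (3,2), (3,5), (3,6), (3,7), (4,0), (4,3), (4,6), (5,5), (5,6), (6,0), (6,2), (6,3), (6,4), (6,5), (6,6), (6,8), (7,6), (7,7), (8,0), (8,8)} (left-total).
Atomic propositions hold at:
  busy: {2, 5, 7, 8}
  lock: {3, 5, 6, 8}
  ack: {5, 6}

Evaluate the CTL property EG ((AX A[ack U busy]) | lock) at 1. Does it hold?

Yes

A[ack U busy]: least fixpoint, start Z0 = Sat(busy) = {2, 5, 7, 8}, add states in Sat(ack) with every successor in Z. Already a fixed point.
Sat(A[ack U busy]) = {2, 5, 7, 8}
Sat(AX A[ack U busy]) = {s : every successor in {2, 5, 7, 8}} = {1}
Sat((AX A[ack U busy]) | lock) = {1, 3, 5, 6, 8}
EG ((AX A[ack U busy]) | lock): greatest fixpoint, start Z0 = {1, 3, 5, 6, 8}, keep only states in Sat with some successor in Z. Already a fixed point.
Sat(EG ((AX A[ack U busy]) | lock)) = {1, 3, 5, 6, 8}
1 ∈ Sat(EG ((AX A[ack U busy]) | lock)) = {1, 3, 5, 6, 8}, so the formula holds at 1.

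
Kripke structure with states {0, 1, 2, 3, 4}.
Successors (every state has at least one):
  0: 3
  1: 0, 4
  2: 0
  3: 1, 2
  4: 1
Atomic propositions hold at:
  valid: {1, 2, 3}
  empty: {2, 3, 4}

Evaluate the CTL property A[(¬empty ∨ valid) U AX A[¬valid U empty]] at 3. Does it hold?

Sat(¬empty) = {0, 1}
Sat(¬empty ∨ valid) = {0, 1, 2, 3}
Sat(¬valid) = {0, 4}
A[¬valid U empty]: least fixpoint, start Z0 = Sat(empty) = {2, 3, 4}, add states in Sat(¬valid) with every successor in Z. Z1 = {0, 2, 3, 4}; fixed.
Sat(A[¬valid U empty]) = {0, 2, 3, 4}
Sat(AX A[¬valid U empty]) = {s : every successor in {0, 2, 3, 4}} = {0, 1, 2}
A[(¬empty ∨ valid) U AX A[¬valid U empty]]: least fixpoint, start Z0 = Sat(AX A[¬valid U empty]) = {0, 1, 2}, add states in Sat(¬empty ∨ valid) with every successor in Z. Z1 = {0, 1, 2, 3}; fixed.
Sat(A[(¬empty ∨ valid) U AX A[¬valid U empty]]) = {0, 1, 2, 3}
3 ∈ Sat(A[(¬empty ∨ valid) U AX A[¬valid U empty]]) = {0, 1, 2, 3}, so the formula holds at 3.

Yes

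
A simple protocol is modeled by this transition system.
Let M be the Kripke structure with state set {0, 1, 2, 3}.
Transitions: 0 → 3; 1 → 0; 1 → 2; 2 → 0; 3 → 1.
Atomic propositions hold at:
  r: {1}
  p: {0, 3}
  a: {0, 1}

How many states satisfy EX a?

3

Sat(EX a) = {s : some successor in {0, 1}} = {1, 2, 3}
|Sat(EX a)| = |{1, 2, 3}| = 3.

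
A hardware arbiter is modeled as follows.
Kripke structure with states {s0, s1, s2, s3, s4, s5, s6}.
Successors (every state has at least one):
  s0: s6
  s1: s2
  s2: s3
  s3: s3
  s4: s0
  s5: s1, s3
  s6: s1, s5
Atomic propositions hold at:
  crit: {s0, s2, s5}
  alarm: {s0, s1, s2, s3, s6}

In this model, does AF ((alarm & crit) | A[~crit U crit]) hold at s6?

Yes

Sat(alarm & crit) = {s0, s2}
Sat(~crit) = {s1, s3, s4, s6}
A[~crit U crit]: least fixpoint, start Z0 = Sat(crit) = {s0, s2, s5}, add states in Sat(~crit) with every successor in Z. Z1 = {s0, s1, s2, s4, s5}; Z2 = {s0, s1, s2, s4, s5, s6}; fixed.
Sat(A[~crit U crit]) = {s0, s1, s2, s4, s5, s6}
Sat((alarm & crit) | A[~crit U crit]) = {s0, s1, s2, s4, s5, s6}
AF ((alarm & crit) | A[~crit U crit]): least fixpoint, start Z0 = {s0, s1, s2, s4, s5, s6}, add states with every successor in Z. Already a fixed point.
Sat(AF ((alarm & crit) | A[~crit U crit])) = {s0, s1, s2, s4, s5, s6}
s6 ∈ Sat(AF ((alarm & crit) | A[~crit U crit])) = {s0, s1, s2, s4, s5, s6}, so the formula holds at s6.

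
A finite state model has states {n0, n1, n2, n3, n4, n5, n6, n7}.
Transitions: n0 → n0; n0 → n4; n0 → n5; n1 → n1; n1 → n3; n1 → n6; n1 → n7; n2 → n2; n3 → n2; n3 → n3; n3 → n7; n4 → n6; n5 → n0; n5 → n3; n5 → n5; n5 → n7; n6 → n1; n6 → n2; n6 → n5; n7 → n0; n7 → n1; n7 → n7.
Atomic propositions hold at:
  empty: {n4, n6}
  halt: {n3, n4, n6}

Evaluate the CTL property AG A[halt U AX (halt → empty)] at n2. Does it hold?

Sat(halt → empty) = {n0, n1, n2, n4, n5, n6, n7}
Sat(AX (halt → empty)) = {s : every successor in {n0, n1, n2, n4, n5, n6, n7}} = {n0, n2, n4, n6, n7}
A[halt U AX (halt → empty)]: least fixpoint, start Z0 = Sat(AX (halt → empty)) = {n0, n2, n4, n6, n7}, add states in Sat(halt) with every successor in Z. Already a fixed point.
Sat(A[halt U AX (halt → empty)]) = {n0, n2, n4, n6, n7}
AG A[halt U AX (halt → empty)]: greatest fixpoint, start Z0 = {n0, n2, n4, n6, n7}, keep only states in Sat with every successor in Z. Z1 = {n2, n4}; Z2 = {n2}; fixed.
Sat(AG A[halt U AX (halt → empty)]) = {n2}
n2 ∈ Sat(AG A[halt U AX (halt → empty)]) = {n2}, so the formula holds at n2.

Yes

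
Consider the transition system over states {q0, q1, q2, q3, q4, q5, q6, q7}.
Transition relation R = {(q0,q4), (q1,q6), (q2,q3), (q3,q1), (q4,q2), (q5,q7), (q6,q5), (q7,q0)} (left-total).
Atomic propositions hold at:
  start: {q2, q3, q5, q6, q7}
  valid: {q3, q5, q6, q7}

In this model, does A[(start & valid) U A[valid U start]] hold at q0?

Sat(start & valid) = {q3, q5, q6, q7}
A[valid U start]: least fixpoint, start Z0 = Sat(start) = {q2, q3, q5, q6, q7}, add states in Sat(valid) with every successor in Z. Already a fixed point.
Sat(A[valid U start]) = {q2, q3, q5, q6, q7}
A[(start & valid) U A[valid U start]]: least fixpoint, start Z0 = Sat(A[valid U start]) = {q2, q3, q5, q6, q7}, add states in Sat(start & valid) with every successor in Z. Already a fixed point.
Sat(A[(start & valid) U A[valid U start]]) = {q2, q3, q5, q6, q7}
q0 ∉ Sat(A[(start & valid) U A[valid U start]]) = {q2, q3, q5, q6, q7}, so the formula does not hold at q0.

No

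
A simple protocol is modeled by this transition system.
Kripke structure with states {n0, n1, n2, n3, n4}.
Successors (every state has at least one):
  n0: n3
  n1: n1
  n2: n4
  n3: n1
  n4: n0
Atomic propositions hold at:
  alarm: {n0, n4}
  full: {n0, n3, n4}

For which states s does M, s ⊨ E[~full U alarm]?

{n0, n2, n4}

Sat(~full) = {n1, n2}
E[~full U alarm]: least fixpoint, start Z0 = Sat(alarm) = {n0, n4}, add states in Sat(~full) with some successor in Z. Z1 = {n0, n2, n4}; fixed.
Sat(E[~full U alarm]) = {n0, n2, n4}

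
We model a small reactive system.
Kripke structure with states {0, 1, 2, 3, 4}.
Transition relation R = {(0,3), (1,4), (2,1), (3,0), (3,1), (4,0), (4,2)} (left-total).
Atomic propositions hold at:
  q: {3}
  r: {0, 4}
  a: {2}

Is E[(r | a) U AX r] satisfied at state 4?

Sat(r | a) = {0, 2, 4}
Sat(AX r) = {s : every successor in {0, 4}} = {1}
E[(r | a) U AX r]: least fixpoint, start Z0 = Sat(AX r) = {1}, add states in Sat(r | a) with some successor in Z. Z1 = {1, 2}; Z2 = {1, 2, 4}; fixed.
Sat(E[(r | a) U AX r]) = {1, 2, 4}
4 ∈ Sat(E[(r | a) U AX r]) = {1, 2, 4}, so the formula holds at 4.

Yes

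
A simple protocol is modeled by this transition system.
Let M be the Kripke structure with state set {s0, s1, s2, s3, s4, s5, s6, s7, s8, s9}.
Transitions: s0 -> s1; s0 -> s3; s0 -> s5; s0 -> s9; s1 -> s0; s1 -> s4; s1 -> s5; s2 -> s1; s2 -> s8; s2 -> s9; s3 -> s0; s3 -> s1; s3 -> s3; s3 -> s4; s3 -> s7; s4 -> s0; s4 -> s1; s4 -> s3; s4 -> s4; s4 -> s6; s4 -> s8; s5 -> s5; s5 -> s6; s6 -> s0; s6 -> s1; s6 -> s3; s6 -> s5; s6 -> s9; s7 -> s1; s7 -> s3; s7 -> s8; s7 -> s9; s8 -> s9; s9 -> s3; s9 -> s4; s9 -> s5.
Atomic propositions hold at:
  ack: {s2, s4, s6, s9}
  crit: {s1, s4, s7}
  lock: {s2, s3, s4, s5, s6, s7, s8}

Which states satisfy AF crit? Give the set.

{s1, s4, s7}

AF crit: least fixpoint, start Z0 = {s1, s4, s7}, add states with every successor in Z. Already a fixed point.
Sat(AF crit) = {s1, s4, s7}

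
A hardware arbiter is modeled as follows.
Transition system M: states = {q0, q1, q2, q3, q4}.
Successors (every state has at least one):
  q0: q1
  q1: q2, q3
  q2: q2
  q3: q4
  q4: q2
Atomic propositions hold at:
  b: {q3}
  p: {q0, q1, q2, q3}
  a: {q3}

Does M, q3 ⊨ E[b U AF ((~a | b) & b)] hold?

Sat(~a) = {q0, q1, q2, q4}
Sat(~a | b) = {q0, q1, q2, q3, q4}
Sat((~a | b) & b) = {q3}
AF ((~a | b) & b): least fixpoint, start Z0 = {q3}, add states with every successor in Z. Already a fixed point.
Sat(AF ((~a | b) & b)) = {q3}
E[b U AF ((~a | b) & b)]: least fixpoint, start Z0 = Sat(AF ((~a | b) & b)) = {q3}, add states in Sat(b) with some successor in Z. Already a fixed point.
Sat(E[b U AF ((~a | b) & b)]) = {q3}
q3 ∈ Sat(E[b U AF ((~a | b) & b)]) = {q3}, so the formula holds at q3.

Yes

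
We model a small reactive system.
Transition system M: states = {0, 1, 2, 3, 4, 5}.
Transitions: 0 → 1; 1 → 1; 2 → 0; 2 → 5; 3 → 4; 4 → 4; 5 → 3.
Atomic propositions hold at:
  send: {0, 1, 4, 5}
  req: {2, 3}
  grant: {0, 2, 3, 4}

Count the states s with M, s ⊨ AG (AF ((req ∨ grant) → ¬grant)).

Sat(req ∨ grant) = {0, 2, 3, 4}
Sat(¬grant) = {1, 5}
Sat((req ∨ grant) → ¬grant) = {1, 5}
AF ((req ∨ grant) → ¬grant): least fixpoint, start Z0 = {1, 5}, add states with every successor in Z. Z1 = {0, 1, 5}; Z2 = {0, 1, 2, 5}; fixed.
Sat(AF ((req ∨ grant) → ¬grant)) = {0, 1, 2, 5}
AG (AF ((req ∨ grant) → ¬grant)): greatest fixpoint, start Z0 = {0, 1, 2, 5}, keep only states in Sat with every successor in Z. Z1 = {0, 1, 2}; Z2 = {0, 1}; fixed.
Sat(AG (AF ((req ∨ grant) → ¬grant))) = {0, 1}
|Sat(AG (AF ((req ∨ grant) → ¬grant)))| = |{0, 1}| = 2.

2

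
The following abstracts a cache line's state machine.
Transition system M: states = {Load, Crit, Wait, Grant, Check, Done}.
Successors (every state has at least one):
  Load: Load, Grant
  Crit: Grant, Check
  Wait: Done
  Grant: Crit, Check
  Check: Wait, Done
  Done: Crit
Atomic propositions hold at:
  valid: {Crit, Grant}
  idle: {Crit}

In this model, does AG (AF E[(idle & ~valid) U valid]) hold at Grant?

Yes

Sat(~valid) = {Load, Wait, Check, Done}
Sat(idle & ~valid) = ∅
E[(idle & ~valid) U valid]: least fixpoint, start Z0 = Sat(valid) = {Crit, Grant}, add states in Sat(idle & ~valid) with some successor in Z. Already a fixed point.
Sat(E[(idle & ~valid) U valid]) = {Crit, Grant}
AF E[(idle & ~valid) U valid]: least fixpoint, start Z0 = {Crit, Grant}, add states with every successor in Z. Z1 = {Crit, Grant, Done}; Z2 = {Crit, Wait, Grant, Done}; Z3 = {Crit, Wait, Grant, Check, Done}; fixed.
Sat(AF E[(idle & ~valid) U valid]) = {Crit, Wait, Grant, Check, Done}
AG (AF E[(idle & ~valid) U valid]): greatest fixpoint, start Z0 = {Crit, Wait, Grant, Check, Done}, keep only states in Sat with every successor in Z. Already a fixed point.
Sat(AG (AF E[(idle & ~valid) U valid])) = {Crit, Wait, Grant, Check, Done}
Grant ∈ Sat(AG (AF E[(idle & ~valid) U valid])) = {Crit, Wait, Grant, Check, Done}, so the formula holds at Grant.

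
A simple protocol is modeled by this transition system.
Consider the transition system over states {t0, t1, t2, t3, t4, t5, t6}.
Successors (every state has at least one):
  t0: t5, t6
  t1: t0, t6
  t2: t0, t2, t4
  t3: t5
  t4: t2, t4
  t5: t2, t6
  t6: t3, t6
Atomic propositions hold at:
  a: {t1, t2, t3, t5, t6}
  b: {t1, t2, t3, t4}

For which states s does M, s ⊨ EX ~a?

{t1, t2, t4}

Sat(~a) = {t0, t4}
Sat(EX ~a) = {s : some successor in {t0, t4}} = {t1, t2, t4}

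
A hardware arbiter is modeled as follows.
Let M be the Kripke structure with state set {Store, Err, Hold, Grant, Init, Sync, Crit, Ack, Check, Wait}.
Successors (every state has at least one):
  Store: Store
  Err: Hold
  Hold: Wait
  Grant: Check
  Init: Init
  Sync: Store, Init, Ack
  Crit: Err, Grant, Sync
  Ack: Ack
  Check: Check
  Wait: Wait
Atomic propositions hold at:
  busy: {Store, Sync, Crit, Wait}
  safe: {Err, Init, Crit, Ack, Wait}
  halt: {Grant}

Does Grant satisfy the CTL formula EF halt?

EF halt: least fixpoint, start Z0 = {Grant}, add states with some successor in Z. Z1 = {Grant, Crit}; fixed.
Sat(EF halt) = {Grant, Crit}
Grant ∈ Sat(EF halt) = {Grant, Crit}, so the formula holds at Grant.

Yes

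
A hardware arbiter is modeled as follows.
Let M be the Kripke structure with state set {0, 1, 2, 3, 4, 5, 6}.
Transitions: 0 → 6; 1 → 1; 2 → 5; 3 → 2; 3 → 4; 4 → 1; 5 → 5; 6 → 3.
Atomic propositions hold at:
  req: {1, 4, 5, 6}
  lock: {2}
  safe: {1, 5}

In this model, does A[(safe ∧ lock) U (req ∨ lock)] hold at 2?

Sat(safe ∧ lock) = ∅
Sat(req ∨ lock) = {1, 2, 4, 5, 6}
A[(safe ∧ lock) U (req ∨ lock)]: least fixpoint, start Z0 = Sat((req ∨ lock)) = {1, 2, 4, 5, 6}, add states in Sat(safe ∧ lock) with every successor in Z. Already a fixed point.
Sat(A[(safe ∧ lock) U (req ∨ lock)]) = {1, 2, 4, 5, 6}
2 ∈ Sat(A[(safe ∧ lock) U (req ∨ lock)]) = {1, 2, 4, 5, 6}, so the formula holds at 2.

Yes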